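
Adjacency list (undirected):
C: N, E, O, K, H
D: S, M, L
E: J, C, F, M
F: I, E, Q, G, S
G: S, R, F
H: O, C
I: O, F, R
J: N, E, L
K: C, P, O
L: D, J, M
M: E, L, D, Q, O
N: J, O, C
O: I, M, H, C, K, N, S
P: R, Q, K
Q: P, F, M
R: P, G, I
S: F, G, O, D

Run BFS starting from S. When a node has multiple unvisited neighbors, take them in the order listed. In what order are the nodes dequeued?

S → F → G → O → D → I → E → Q → R → M → H → C → K → N → L → J → P

Visit S; enqueue F, G, O, D → queue [F, G, O, D]
Visit F; enqueue I, E, Q → queue [G, O, D, I, E, Q]
Visit G; enqueue R → queue [O, D, I, E, Q, R]
Visit O; enqueue M, H, C, K, N → queue [D, I, E, Q, R, M, H, C, K, N]
Visit D; enqueue L → queue [I, E, Q, R, M, H, C, K, N, L]
Visit I → queue [E, Q, R, M, H, C, K, N, L]
Visit E; enqueue J → queue [Q, R, M, H, C, K, N, L, J]
Visit Q; enqueue P → queue [R, M, H, C, K, N, L, J, P]
Visit R → queue [M, H, C, K, N, L, J, P]
Visit M → queue [H, C, K, N, L, J, P]
Visit H → queue [C, K, N, L, J, P]
Visit C → queue [K, N, L, J, P]
Visit K → queue [N, L, J, P]
Visit N → queue [L, J, P]
Visit L → queue [J, P]
Visit J → queue [P]
Visit P → queue []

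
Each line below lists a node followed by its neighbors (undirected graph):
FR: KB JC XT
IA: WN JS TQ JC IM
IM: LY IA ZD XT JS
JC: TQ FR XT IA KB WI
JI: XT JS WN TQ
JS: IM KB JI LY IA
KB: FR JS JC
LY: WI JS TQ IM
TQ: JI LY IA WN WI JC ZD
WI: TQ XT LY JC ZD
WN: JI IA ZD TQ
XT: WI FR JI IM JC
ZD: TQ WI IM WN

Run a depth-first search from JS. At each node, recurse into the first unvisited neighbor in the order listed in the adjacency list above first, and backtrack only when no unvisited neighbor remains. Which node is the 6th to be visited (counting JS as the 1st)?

Visit JS
JS → IM
IM → LY
LY → WI
WI → TQ
TQ → JI
JI → XT
XT → FR
FR → KB
KB → JC
JC → IA
IA → WN
WN → ZD

Visit order: JS, IM, LY, WI, TQ, JI, XT, FR, KB, JC, IA, WN, ZD

JI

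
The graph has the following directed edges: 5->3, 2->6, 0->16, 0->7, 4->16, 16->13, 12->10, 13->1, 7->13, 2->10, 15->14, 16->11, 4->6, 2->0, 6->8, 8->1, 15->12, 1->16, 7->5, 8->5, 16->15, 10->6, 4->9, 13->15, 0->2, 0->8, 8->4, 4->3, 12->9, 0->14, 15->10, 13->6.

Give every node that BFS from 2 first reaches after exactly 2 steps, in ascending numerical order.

7, 8, 14, 16

Level 0: 2
Level 1: 0, 6, 10
Level 2: 7, 8, 14, 16
Level 3: 1, 4, 5, 11, 13, 15
Level 4: 3, 9, 12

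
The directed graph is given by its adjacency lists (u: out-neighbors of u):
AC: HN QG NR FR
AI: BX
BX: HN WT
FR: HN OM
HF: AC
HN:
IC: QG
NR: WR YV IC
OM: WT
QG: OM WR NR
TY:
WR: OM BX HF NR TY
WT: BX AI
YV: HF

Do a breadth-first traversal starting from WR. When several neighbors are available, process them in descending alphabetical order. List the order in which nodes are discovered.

WR, TY, OM, NR, HF, BX, WT, YV, IC, AC, HN, AI, QG, FR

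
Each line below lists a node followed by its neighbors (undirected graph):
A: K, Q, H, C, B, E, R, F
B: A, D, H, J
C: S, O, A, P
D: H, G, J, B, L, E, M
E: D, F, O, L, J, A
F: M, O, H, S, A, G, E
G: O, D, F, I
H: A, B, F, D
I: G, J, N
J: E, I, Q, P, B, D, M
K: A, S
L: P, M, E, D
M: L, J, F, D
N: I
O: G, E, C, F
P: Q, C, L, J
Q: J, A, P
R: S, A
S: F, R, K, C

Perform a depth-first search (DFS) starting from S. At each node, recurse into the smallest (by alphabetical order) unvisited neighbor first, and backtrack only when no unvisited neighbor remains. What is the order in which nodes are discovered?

S, C, A, B, D, E, F, G, I, J, M, L, P, Q, N, O, H, K, R

Visit S
S → C
C → A
A → B
B → D
D → E
E → F
F → G
G → I
I → J
J → M
M → L
L → P
P → Q
I → N
G → O
F → H
A → K
A → R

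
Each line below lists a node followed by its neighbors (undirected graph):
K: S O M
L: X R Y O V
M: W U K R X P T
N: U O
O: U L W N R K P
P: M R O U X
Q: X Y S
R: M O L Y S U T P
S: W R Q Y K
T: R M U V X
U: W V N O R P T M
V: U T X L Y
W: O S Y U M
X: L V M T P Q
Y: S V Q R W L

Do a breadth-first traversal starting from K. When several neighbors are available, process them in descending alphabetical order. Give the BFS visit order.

K → S → O → M → Y → W → R → Q → U → P → N → L → X → T → V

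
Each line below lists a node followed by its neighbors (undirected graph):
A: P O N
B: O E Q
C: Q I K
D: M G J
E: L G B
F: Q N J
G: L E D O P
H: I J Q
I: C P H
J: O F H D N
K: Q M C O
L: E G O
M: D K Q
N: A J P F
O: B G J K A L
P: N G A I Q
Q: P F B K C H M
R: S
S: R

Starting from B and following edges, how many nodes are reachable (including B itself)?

17

BFS from B visits: B, O, E, Q, G, J, K, A, L, P, F, C, H, M, D, N, I
Reachable nodes: 17 of 19 total.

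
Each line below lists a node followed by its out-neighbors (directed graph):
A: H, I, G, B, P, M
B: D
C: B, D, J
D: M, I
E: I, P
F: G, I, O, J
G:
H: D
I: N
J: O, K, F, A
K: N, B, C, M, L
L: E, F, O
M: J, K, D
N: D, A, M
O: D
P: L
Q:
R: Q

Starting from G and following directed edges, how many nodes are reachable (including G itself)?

1

BFS from G visits: G
Reachable nodes: 1 of 18 total.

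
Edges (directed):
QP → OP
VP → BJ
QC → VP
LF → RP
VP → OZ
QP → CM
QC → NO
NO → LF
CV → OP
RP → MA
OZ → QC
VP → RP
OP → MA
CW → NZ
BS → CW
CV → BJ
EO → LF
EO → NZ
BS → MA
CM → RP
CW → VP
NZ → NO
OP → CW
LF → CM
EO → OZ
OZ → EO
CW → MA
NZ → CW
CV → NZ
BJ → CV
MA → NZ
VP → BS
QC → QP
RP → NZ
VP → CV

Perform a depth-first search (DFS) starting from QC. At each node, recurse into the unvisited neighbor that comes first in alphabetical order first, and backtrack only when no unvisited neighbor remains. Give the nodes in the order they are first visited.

Visit QC
QC → NO
NO → LF
LF → CM
CM → RP
RP → MA
MA → NZ
NZ → CW
CW → VP
VP → BJ
BJ → CV
CV → OP
VP → BS
VP → OZ
OZ → EO
QC → QP

QC, NO, LF, CM, RP, MA, NZ, CW, VP, BJ, CV, OP, BS, OZ, EO, QP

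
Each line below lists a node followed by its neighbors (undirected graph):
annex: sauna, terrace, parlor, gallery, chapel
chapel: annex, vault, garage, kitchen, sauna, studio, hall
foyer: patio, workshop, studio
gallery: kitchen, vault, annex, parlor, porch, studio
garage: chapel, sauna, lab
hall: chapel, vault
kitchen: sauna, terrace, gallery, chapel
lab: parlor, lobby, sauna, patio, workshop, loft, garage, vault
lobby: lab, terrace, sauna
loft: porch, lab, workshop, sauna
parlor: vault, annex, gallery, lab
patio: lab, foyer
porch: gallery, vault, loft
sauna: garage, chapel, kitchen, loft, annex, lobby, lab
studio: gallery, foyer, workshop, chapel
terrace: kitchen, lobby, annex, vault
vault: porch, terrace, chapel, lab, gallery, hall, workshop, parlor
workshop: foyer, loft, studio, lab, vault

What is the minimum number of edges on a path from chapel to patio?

3

Level 0: chapel
Level 1: annex, garage, hall, kitchen, sauna, studio, vault
Level 2: foyer, gallery, lab, lobby, loft, parlor, porch, terrace, workshop
Level 3: patio
patio first appears at level 3.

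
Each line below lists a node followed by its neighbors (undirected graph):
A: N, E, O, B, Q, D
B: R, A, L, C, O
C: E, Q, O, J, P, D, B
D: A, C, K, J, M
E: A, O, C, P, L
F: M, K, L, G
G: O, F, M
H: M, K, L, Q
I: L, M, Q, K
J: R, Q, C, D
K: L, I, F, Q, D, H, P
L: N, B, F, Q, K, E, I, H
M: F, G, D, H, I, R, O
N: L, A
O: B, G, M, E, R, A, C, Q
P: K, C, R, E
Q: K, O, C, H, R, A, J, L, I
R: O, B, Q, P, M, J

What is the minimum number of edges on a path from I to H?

2

Level 0: I
Level 1: K, L, M, Q
Level 2: A, B, C, D, E, F, G, H, J, N, O, P, R
H first appears at level 2.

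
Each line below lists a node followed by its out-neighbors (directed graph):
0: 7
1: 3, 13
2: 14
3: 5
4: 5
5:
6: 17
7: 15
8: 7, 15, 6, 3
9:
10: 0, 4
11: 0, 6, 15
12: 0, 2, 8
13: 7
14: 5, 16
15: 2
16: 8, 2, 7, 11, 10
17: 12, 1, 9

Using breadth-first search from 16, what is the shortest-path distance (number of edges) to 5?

3

Level 0: 16
Level 1: 2, 7, 8, 10, 11
Level 2: 0, 3, 4, 6, 14, 15
Level 3: 5, 17
Level 4: 1, 9, 12
Level 5: 13
5 first appears at level 3.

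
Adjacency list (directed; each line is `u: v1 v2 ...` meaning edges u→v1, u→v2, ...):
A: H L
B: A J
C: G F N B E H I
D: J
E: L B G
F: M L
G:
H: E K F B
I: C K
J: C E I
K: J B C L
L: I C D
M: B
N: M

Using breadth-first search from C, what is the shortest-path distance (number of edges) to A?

Level 0: C
Level 1: B, E, F, G, H, I, N
Level 2: A, J, K, L, M
Level 3: D
A first appears at level 2.

2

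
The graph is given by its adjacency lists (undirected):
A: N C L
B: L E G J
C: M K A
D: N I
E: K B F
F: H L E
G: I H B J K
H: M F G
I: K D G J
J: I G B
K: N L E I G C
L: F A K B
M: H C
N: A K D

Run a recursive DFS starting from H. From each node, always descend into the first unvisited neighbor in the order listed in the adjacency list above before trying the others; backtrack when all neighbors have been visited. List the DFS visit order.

H, M, C, K, N, A, L, F, E, B, G, I, D, J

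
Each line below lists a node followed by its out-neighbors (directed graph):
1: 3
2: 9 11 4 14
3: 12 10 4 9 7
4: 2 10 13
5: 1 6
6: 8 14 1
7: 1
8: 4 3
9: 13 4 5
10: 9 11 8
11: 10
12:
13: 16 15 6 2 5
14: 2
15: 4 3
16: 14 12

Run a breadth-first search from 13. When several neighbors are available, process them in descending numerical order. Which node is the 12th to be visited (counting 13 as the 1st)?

1

Visit 13; enqueue 16, 15, 6, 5, 2 → queue [16, 15, 6, 5, 2]
Visit 16; enqueue 14, 12 → queue [15, 6, 5, 2, 14, 12]
Visit 15; enqueue 4, 3 → queue [6, 5, 2, 14, 12, 4, 3]
Visit 6; enqueue 8, 1 → queue [5, 2, 14, 12, 4, 3, 8, 1]
Visit 5 → queue [2, 14, 12, 4, 3, 8, 1]
Visit 2; enqueue 11, 9 → queue [14, 12, 4, 3, 8, 1, 11, 9]
Visit 14 → queue [12, 4, 3, 8, 1, 11, 9]
Visit 12 → queue [4, 3, 8, 1, 11, 9]
Visit 4; enqueue 10 → queue [3, 8, 1, 11, 9, 10]
Visit 3; enqueue 7 → queue [8, 1, 11, 9, 10, 7]
Visit 8 → queue [1, 11, 9, 10, 7]
Visit 1 → queue [11, 9, 10, 7]
Visit 11 → queue [9, 10, 7]
Visit 9 → queue [10, 7]
Visit 10 → queue [7]
Visit 7 → queue []

Visit order: 13, 16, 15, 6, 5, 2, 14, 12, 4, 3, 8, 1, 11, 9, 10, 7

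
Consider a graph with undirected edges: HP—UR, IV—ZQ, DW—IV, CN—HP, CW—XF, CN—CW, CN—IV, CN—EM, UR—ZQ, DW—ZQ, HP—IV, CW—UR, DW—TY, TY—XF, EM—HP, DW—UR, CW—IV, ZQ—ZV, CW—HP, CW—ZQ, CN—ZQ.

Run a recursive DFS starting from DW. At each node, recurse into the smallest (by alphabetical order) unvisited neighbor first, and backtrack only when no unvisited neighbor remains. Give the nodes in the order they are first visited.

DW IV CN CW HP EM UR ZQ ZV XF TY

Visit DW
DW → IV
IV → CN
CN → CW
CW → HP
HP → EM
HP → UR
UR → ZQ
ZQ → ZV
CW → XF
XF → TY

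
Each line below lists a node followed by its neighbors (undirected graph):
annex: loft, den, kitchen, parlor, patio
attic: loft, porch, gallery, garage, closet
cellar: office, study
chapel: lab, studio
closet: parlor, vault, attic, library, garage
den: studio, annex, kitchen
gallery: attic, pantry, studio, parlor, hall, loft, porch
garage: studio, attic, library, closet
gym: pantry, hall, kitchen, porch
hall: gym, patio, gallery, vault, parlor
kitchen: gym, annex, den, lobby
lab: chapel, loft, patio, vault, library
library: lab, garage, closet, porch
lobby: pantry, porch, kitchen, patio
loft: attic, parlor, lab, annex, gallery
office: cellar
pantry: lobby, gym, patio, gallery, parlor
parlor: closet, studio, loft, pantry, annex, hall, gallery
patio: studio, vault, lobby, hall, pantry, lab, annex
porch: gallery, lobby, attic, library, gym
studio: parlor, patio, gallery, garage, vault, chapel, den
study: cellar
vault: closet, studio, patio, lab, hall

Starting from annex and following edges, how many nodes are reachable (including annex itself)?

20

BFS from annex visits: annex, patio, parlor, loft, kitchen, den, vault, studio, pantry, lobby, lab, hall, gallery, closet, attic, gym, garage, chapel, porch, library
Reachable nodes: 20 of 23 total.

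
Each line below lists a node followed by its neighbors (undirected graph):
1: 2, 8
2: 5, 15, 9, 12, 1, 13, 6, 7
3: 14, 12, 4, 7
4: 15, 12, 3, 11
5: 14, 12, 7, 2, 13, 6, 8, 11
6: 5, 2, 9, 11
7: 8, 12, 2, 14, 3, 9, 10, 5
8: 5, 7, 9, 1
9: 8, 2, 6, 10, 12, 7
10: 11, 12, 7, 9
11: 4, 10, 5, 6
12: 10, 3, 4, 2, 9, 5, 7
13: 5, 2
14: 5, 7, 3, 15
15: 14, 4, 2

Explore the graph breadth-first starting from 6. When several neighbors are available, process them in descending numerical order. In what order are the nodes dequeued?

Visit 6; enqueue 11, 9, 5, 2 → queue [11, 9, 5, 2]
Visit 11; enqueue 10, 4 → queue [9, 5, 2, 10, 4]
Visit 9; enqueue 12, 8, 7 → queue [5, 2, 10, 4, 12, 8, 7]
Visit 5; enqueue 14, 13 → queue [2, 10, 4, 12, 8, 7, 14, 13]
Visit 2; enqueue 15, 1 → queue [10, 4, 12, 8, 7, 14, 13, 15, 1]
Visit 10 → queue [4, 12, 8, 7, 14, 13, 15, 1]
Visit 4; enqueue 3 → queue [12, 8, 7, 14, 13, 15, 1, 3]
Visit 12 → queue [8, 7, 14, 13, 15, 1, 3]
Visit 8 → queue [7, 14, 13, 15, 1, 3]
Visit 7 → queue [14, 13, 15, 1, 3]
Visit 14 → queue [13, 15, 1, 3]
Visit 13 → queue [15, 1, 3]
Visit 15 → queue [1, 3]
Visit 1 → queue [3]
Visit 3 → queue []

6 → 11 → 9 → 5 → 2 → 10 → 4 → 12 → 8 → 7 → 14 → 13 → 15 → 1 → 3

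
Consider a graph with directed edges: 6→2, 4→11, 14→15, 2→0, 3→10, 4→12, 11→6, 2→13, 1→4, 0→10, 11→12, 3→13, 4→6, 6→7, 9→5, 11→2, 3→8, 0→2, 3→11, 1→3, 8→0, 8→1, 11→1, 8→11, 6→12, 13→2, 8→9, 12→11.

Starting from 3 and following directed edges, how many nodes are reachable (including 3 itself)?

BFS from 3 visits: 3, 8, 10, 11, 13, 0, 1, 9, 2, 6, 12, 4, 5, 7
Reachable nodes: 14 of 16 total.

14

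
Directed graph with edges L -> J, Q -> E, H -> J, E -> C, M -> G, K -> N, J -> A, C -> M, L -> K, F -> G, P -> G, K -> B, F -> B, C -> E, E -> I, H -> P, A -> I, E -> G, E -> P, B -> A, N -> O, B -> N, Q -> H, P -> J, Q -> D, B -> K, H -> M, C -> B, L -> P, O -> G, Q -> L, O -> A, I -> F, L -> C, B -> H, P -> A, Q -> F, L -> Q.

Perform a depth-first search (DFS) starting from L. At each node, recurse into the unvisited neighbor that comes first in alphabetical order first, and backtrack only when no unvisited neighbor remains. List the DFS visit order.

Visit L
L → C
C → B
B → A
A → I
I → F
F → G
B → H
H → J
H → M
H → P
B → K
K → N
N → O
C → E
L → Q
Q → D

L -> C -> B -> A -> I -> F -> G -> H -> J -> M -> P -> K -> N -> O -> E -> Q -> D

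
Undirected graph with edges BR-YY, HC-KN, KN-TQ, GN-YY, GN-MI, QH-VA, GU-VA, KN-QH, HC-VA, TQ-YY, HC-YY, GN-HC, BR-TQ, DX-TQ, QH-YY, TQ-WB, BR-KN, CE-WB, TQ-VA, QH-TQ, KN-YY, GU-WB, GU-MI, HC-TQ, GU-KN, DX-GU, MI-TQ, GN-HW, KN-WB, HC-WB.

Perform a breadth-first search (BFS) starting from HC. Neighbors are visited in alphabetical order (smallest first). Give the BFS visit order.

HC, GN, KN, TQ, VA, WB, YY, HW, MI, BR, GU, QH, DX, CE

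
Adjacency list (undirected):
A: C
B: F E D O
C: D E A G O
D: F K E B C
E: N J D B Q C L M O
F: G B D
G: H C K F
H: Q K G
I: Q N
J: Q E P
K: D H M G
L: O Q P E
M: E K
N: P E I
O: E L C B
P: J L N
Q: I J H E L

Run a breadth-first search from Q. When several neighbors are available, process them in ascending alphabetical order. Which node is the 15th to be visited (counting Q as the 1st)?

Visit Q; enqueue E, H, I, J, L → queue [E, H, I, J, L]
Visit E; enqueue B, C, D, M, N, O → queue [H, I, J, L, B, C, D, M, N, O]
Visit H; enqueue G, K → queue [I, J, L, B, C, D, M, N, O, G, K]
Visit I → queue [J, L, B, C, D, M, N, O, G, K]
Visit J; enqueue P → queue [L, B, C, D, M, N, O, G, K, P]
Visit L → queue [B, C, D, M, N, O, G, K, P]
Visit B; enqueue F → queue [C, D, M, N, O, G, K, P, F]
Visit C; enqueue A → queue [D, M, N, O, G, K, P, F, A]
Visit D → queue [M, N, O, G, K, P, F, A]
Visit M → queue [N, O, G, K, P, F, A]
Visit N → queue [O, G, K, P, F, A]
Visit O → queue [G, K, P, F, A]
Visit G → queue [K, P, F, A]
Visit K → queue [P, F, A]
Visit P → queue [F, A]
Visit F → queue [A]
Visit A → queue []

Visit order: Q, E, H, I, J, L, B, C, D, M, N, O, G, K, P, F, A

P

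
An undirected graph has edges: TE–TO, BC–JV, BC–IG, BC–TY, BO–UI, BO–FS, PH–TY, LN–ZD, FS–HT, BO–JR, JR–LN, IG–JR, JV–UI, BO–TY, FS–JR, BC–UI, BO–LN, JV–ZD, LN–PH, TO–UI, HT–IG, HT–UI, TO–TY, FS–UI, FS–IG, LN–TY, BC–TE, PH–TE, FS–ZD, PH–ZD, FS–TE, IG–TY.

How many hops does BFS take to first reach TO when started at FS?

Level 0: FS
Level 1: BO, HT, IG, JR, TE, UI, ZD
Level 2: BC, JV, LN, PH, TO, TY
TO first appears at level 2.

2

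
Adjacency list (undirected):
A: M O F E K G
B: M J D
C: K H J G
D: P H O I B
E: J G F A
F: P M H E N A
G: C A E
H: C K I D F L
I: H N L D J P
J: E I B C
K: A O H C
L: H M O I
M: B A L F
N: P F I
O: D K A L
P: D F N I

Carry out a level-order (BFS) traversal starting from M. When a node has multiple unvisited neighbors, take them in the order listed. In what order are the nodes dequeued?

M -> B -> A -> L -> F -> J -> D -> O -> E -> K -> G -> H -> I -> P -> N -> C

Visit M; enqueue B, A, L, F → queue [B, A, L, F]
Visit B; enqueue J, D → queue [A, L, F, J, D]
Visit A; enqueue O, E, K, G → queue [L, F, J, D, O, E, K, G]
Visit L; enqueue H, I → queue [F, J, D, O, E, K, G, H, I]
Visit F; enqueue P, N → queue [J, D, O, E, K, G, H, I, P, N]
Visit J; enqueue C → queue [D, O, E, K, G, H, I, P, N, C]
Visit D → queue [O, E, K, G, H, I, P, N, C]
Visit O → queue [E, K, G, H, I, P, N, C]
Visit E → queue [K, G, H, I, P, N, C]
Visit K → queue [G, H, I, P, N, C]
Visit G → queue [H, I, P, N, C]
Visit H → queue [I, P, N, C]
Visit I → queue [P, N, C]
Visit P → queue [N, C]
Visit N → queue [C]
Visit C → queue []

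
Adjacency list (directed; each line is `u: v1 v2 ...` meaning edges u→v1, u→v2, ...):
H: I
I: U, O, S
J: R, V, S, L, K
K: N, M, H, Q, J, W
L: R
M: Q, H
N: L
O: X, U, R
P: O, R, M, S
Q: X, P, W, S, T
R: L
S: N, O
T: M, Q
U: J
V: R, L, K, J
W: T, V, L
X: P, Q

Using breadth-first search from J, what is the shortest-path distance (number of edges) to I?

Level 0: J
Level 1: K, L, R, S, V
Level 2: H, M, N, O, Q, W
Level 3: I, P, T, U, X
I first appears at level 3.

3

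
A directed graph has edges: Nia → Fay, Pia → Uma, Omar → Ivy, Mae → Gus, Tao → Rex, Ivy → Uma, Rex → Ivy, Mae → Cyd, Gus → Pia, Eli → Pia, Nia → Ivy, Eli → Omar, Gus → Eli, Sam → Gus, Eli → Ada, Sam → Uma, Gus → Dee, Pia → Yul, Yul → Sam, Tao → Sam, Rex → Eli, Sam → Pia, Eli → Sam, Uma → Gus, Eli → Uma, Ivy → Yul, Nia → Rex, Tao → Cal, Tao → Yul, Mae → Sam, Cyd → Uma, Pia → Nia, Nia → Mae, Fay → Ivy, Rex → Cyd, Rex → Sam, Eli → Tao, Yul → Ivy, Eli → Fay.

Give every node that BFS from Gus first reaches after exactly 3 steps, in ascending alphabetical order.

Cal, Ivy, Mae, Rex

Level 0: Gus
Level 1: Dee, Eli, Pia
Level 2: Ada, Fay, Nia, Omar, Sam, Tao, Uma, Yul
Level 3: Cal, Ivy, Mae, Rex
Level 4: Cyd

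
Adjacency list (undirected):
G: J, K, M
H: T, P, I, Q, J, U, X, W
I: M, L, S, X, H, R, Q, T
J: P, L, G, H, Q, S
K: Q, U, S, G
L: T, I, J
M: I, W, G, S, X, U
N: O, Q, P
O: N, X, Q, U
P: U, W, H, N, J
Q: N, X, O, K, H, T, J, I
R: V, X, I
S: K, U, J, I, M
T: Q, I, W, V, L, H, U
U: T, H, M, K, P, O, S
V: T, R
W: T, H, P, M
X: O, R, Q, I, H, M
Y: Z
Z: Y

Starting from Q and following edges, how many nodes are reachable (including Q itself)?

18

BFS from Q visits: Q, N, X, O, K, H, T, J, I, P, R, M, U, S, G, W, V, L
Reachable nodes: 18 of 20 total.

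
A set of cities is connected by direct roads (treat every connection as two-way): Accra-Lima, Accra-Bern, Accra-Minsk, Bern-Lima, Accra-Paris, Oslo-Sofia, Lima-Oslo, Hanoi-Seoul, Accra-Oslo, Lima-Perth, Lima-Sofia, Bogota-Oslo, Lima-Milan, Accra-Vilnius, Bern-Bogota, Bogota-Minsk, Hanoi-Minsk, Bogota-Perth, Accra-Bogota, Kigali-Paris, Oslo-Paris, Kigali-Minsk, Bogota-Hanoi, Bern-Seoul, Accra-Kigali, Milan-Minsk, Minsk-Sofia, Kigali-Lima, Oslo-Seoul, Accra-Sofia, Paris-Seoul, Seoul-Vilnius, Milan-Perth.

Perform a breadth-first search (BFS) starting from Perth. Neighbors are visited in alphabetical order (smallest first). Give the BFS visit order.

Perth, Bogota, Lima, Milan, Accra, Bern, Hanoi, Minsk, Oslo, Kigali, Sofia, Paris, Vilnius, Seoul

Visit Perth; enqueue Bogota, Lima, Milan → queue [Bogota, Lima, Milan]
Visit Bogota; enqueue Accra, Bern, Hanoi, Minsk, Oslo → queue [Lima, Milan, Accra, Bern, Hanoi, Minsk, Oslo]
Visit Lima; enqueue Kigali, Sofia → queue [Milan, Accra, Bern, Hanoi, Minsk, Oslo, Kigali, Sofia]
Visit Milan → queue [Accra, Bern, Hanoi, Minsk, Oslo, Kigali, Sofia]
Visit Accra; enqueue Paris, Vilnius → queue [Bern, Hanoi, Minsk, Oslo, Kigali, Sofia, Paris, Vilnius]
Visit Bern; enqueue Seoul → queue [Hanoi, Minsk, Oslo, Kigali, Sofia, Paris, Vilnius, Seoul]
Visit Hanoi → queue [Minsk, Oslo, Kigali, Sofia, Paris, Vilnius, Seoul]
Visit Minsk → queue [Oslo, Kigali, Sofia, Paris, Vilnius, Seoul]
Visit Oslo → queue [Kigali, Sofia, Paris, Vilnius, Seoul]
Visit Kigali → queue [Sofia, Paris, Vilnius, Seoul]
Visit Sofia → queue [Paris, Vilnius, Seoul]
Visit Paris → queue [Vilnius, Seoul]
Visit Vilnius → queue [Seoul]
Visit Seoul → queue []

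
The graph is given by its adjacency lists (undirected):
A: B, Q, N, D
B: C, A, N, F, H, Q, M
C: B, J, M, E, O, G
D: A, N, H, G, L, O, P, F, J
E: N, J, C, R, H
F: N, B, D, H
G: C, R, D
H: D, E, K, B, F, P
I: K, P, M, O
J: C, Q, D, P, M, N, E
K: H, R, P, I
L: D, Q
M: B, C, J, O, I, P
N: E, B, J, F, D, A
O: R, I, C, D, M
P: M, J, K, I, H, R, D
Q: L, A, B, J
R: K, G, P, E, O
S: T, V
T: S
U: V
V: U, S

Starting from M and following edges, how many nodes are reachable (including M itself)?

18

BFS from M visits: M, B, C, J, O, I, P, A, N, F, H, Q, E, G, D, R, K, L
Reachable nodes: 18 of 22 total.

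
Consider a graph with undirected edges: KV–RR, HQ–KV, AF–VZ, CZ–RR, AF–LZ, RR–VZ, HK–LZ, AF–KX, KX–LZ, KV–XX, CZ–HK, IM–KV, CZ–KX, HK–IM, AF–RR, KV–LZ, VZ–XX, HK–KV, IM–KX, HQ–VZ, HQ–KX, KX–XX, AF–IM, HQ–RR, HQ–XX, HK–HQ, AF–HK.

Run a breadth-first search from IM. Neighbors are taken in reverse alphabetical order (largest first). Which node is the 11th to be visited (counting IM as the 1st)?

VZ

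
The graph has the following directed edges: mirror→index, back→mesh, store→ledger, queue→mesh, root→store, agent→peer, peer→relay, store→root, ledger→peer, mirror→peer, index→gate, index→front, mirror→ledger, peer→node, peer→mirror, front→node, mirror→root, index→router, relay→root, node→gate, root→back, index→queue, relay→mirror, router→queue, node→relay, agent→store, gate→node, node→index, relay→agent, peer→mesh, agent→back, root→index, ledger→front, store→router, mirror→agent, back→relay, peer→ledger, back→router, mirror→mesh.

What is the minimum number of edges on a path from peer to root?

Level 0: peer
Level 1: ledger, mesh, mirror, node, relay
Level 2: agent, front, gate, index, root
Level 3: back, queue, router, store
root first appears at level 2.

2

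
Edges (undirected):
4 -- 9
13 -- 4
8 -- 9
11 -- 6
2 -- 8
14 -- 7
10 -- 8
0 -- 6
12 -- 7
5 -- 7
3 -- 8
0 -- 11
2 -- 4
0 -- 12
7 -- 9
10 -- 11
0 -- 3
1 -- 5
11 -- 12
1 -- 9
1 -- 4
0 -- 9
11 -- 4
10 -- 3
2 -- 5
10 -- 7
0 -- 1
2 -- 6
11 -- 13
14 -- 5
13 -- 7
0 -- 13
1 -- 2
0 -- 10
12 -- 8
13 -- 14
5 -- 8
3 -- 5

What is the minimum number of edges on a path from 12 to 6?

2

Level 0: 12
Level 1: 0, 7, 8, 11
Level 2: 1, 2, 3, 4, 5, 6, 9, 10, 13, 14
6 first appears at level 2.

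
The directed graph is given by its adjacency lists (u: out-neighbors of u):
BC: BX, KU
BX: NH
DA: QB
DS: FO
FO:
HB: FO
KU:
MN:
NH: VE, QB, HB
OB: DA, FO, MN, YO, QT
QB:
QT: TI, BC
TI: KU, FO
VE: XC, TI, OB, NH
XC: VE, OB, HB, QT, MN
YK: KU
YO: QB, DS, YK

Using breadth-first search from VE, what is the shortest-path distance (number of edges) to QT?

2

Level 0: VE
Level 1: NH, OB, TI, XC
Level 2: DA, FO, HB, KU, MN, QB, QT, YO
Level 3: BC, DS, YK
Level 4: BX
QT first appears at level 2.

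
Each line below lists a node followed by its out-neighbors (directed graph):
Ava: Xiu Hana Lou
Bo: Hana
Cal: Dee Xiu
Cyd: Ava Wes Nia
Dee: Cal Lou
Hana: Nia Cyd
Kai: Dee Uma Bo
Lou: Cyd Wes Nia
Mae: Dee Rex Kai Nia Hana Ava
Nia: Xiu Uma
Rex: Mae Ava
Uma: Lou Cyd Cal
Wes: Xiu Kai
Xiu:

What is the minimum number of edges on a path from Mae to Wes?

Level 0: Mae
Level 1: Ava, Dee, Hana, Kai, Nia, Rex
Level 2: Bo, Cal, Cyd, Lou, Uma, Xiu
Level 3: Wes
Wes first appears at level 3.

3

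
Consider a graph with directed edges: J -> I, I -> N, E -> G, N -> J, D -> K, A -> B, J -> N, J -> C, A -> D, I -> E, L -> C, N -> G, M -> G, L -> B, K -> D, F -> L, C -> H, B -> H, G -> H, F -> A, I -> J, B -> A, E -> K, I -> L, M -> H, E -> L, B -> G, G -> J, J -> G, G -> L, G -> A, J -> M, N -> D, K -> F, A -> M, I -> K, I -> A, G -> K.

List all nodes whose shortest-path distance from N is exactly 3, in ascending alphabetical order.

Level 0: N
Level 1: D, G, J
Level 2: A, C, H, I, K, L, M
Level 3: B, E, F

B, E, F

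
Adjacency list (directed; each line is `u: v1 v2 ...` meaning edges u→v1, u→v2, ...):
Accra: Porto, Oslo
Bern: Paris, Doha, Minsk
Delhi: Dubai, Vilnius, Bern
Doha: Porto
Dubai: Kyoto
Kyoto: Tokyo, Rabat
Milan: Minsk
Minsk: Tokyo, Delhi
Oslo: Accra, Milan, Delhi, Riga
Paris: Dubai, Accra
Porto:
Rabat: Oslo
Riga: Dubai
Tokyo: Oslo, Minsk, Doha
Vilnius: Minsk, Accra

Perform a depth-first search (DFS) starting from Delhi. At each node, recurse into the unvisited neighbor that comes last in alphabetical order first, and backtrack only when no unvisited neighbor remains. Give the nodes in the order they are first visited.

Delhi, Vilnius, Minsk, Tokyo, Oslo, Riga, Dubai, Kyoto, Rabat, Milan, Accra, Porto, Doha, Bern, Paris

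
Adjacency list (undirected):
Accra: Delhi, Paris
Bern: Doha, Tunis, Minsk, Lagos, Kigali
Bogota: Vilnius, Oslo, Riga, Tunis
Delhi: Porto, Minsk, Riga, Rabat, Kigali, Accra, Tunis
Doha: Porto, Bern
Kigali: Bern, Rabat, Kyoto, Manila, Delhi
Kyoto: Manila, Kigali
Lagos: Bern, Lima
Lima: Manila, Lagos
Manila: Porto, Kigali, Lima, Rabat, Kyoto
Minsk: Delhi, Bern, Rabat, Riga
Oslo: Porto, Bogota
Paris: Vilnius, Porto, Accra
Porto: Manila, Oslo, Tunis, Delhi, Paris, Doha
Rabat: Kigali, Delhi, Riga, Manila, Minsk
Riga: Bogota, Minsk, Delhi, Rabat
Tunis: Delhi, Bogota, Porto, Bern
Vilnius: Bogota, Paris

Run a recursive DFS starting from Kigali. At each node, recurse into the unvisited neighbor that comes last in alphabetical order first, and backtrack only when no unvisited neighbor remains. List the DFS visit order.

Kigali Rabat Riga Minsk Delhi Tunis Porto Paris Vilnius Bogota Oslo Accra Manila Lima Lagos Bern Doha Kyoto

Visit Kigali
Kigali → Rabat
Rabat → Riga
Riga → Minsk
Minsk → Delhi
Delhi → Tunis
Tunis → Porto
Porto → Paris
Paris → Vilnius
Vilnius → Bogota
Bogota → Oslo
Paris → Accra
Porto → Manila
Manila → Lima
Lima → Lagos
Lagos → Bern
Bern → Doha
Manila → Kyoto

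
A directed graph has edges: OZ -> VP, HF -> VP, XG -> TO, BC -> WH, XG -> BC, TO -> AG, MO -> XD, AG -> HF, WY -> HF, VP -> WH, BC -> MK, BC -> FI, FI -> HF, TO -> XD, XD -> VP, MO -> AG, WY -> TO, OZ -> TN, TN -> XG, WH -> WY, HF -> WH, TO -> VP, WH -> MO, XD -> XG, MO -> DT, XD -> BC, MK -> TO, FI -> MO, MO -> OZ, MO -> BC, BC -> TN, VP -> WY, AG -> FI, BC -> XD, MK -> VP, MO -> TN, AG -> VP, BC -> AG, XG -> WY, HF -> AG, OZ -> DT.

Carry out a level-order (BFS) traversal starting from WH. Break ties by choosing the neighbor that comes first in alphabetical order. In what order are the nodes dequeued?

Visit WH; enqueue MO, WY → queue [MO, WY]
Visit MO; enqueue AG, BC, DT, OZ, TN, XD → queue [WY, AG, BC, DT, OZ, TN, XD]
Visit WY; enqueue HF, TO → queue [AG, BC, DT, OZ, TN, XD, HF, TO]
Visit AG; enqueue FI, VP → queue [BC, DT, OZ, TN, XD, HF, TO, FI, VP]
Visit BC; enqueue MK → queue [DT, OZ, TN, XD, HF, TO, FI, VP, MK]
Visit DT → queue [OZ, TN, XD, HF, TO, FI, VP, MK]
Visit OZ → queue [TN, XD, HF, TO, FI, VP, MK]
Visit TN; enqueue XG → queue [XD, HF, TO, FI, VP, MK, XG]
Visit XD → queue [HF, TO, FI, VP, MK, XG]
Visit HF → queue [TO, FI, VP, MK, XG]
Visit TO → queue [FI, VP, MK, XG]
Visit FI → queue [VP, MK, XG]
Visit VP → queue [MK, XG]
Visit MK → queue [XG]
Visit XG → queue []

WH -> MO -> WY -> AG -> BC -> DT -> OZ -> TN -> XD -> HF -> TO -> FI -> VP -> MK -> XG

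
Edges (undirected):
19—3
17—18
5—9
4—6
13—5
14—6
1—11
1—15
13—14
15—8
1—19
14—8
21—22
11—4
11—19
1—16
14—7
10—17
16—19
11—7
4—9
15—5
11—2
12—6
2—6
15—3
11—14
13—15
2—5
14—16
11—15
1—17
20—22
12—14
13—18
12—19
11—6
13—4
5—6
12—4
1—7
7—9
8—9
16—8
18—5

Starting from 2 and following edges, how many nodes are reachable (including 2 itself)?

BFS from 2 visits: 2, 5, 6, 11, 9, 13, 15, 18, 4, 12, 14, 1, 7, 19, 8, 3, 17, 16, 10
Reachable nodes: 19 of 22 total.

19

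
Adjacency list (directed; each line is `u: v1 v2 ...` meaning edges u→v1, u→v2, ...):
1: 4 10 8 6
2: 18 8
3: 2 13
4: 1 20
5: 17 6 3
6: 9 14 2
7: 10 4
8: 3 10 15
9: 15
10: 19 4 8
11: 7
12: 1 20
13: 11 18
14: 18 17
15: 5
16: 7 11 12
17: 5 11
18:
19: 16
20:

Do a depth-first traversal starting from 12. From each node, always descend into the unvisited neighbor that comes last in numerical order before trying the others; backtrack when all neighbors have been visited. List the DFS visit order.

Visit 12
12 → 20
12 → 1
1 → 10
10 → 19
19 → 16
16 → 11
11 → 7
7 → 4
10 → 8
8 → 15
15 → 5
5 → 17
5 → 6
6 → 14
14 → 18
6 → 9
6 → 2
5 → 3
3 → 13

12 -> 20 -> 1 -> 10 -> 19 -> 16 -> 11 -> 7 -> 4 -> 8 -> 15 -> 5 -> 17 -> 6 -> 14 -> 18 -> 9 -> 2 -> 3 -> 13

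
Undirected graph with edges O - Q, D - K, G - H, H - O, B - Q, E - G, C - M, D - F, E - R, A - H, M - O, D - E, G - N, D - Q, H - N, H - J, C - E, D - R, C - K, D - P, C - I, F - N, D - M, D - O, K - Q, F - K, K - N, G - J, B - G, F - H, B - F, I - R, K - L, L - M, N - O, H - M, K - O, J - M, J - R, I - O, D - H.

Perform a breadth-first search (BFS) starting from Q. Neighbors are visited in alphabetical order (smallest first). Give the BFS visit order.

Q -> B -> D -> K -> O -> F -> G -> E -> H -> M -> P -> R -> C -> L -> N -> I -> J -> A

Visit Q; enqueue B, D, K, O → queue [B, D, K, O]
Visit B; enqueue F, G → queue [D, K, O, F, G]
Visit D; enqueue E, H, M, P, R → queue [K, O, F, G, E, H, M, P, R]
Visit K; enqueue C, L, N → queue [O, F, G, E, H, M, P, R, C, L, N]
Visit O; enqueue I → queue [F, G, E, H, M, P, R, C, L, N, I]
Visit F → queue [G, E, H, M, P, R, C, L, N, I]
Visit G; enqueue J → queue [E, H, M, P, R, C, L, N, I, J]
Visit E → queue [H, M, P, R, C, L, N, I, J]
Visit H; enqueue A → queue [M, P, R, C, L, N, I, J, A]
Visit M → queue [P, R, C, L, N, I, J, A]
Visit P → queue [R, C, L, N, I, J, A]
Visit R → queue [C, L, N, I, J, A]
Visit C → queue [L, N, I, J, A]
Visit L → queue [N, I, J, A]
Visit N → queue [I, J, A]
Visit I → queue [J, A]
Visit J → queue [A]
Visit A → queue []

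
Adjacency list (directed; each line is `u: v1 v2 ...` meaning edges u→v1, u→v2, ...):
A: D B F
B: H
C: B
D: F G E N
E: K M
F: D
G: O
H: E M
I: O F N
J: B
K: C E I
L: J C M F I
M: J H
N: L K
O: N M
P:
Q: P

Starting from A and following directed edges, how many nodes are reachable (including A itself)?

15

BFS from A visits: A, B, D, F, H, E, G, N, M, K, O, L, J, C, I
Reachable nodes: 15 of 17 total.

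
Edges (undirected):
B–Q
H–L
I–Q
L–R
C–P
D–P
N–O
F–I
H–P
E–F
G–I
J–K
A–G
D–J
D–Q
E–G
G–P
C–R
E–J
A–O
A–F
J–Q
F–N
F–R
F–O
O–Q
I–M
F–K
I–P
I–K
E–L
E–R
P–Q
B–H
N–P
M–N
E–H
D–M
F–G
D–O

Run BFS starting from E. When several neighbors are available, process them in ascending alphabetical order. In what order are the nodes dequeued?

Visit E; enqueue F, G, H, J, L, R → queue [F, G, H, J, L, R]
Visit F; enqueue A, I, K, N, O → queue [G, H, J, L, R, A, I, K, N, O]
Visit G; enqueue P → queue [H, J, L, R, A, I, K, N, O, P]
Visit H; enqueue B → queue [J, L, R, A, I, K, N, O, P, B]
Visit J; enqueue D, Q → queue [L, R, A, I, K, N, O, P, B, D, Q]
Visit L → queue [R, A, I, K, N, O, P, B, D, Q]
Visit R; enqueue C → queue [A, I, K, N, O, P, B, D, Q, C]
Visit A → queue [I, K, N, O, P, B, D, Q, C]
Visit I; enqueue M → queue [K, N, O, P, B, D, Q, C, M]
Visit K → queue [N, O, P, B, D, Q, C, M]
Visit N → queue [O, P, B, D, Q, C, M]
Visit O → queue [P, B, D, Q, C, M]
Visit P → queue [B, D, Q, C, M]
Visit B → queue [D, Q, C, M]
Visit D → queue [Q, C, M]
Visit Q → queue [C, M]
Visit C → queue [M]
Visit M → queue []

E F G H J L R A I K N O P B D Q C M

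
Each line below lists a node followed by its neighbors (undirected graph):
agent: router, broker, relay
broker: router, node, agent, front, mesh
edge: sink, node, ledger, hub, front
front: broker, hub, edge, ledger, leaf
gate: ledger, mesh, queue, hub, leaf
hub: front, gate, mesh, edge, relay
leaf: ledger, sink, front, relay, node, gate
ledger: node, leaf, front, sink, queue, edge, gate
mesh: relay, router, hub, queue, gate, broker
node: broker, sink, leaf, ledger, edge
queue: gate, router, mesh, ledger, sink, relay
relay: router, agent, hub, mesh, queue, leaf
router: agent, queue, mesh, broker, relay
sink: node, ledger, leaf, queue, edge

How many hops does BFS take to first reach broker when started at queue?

Level 0: queue
Level 1: gate, ledger, mesh, relay, router, sink
Level 2: agent, broker, edge, front, hub, leaf, node
broker first appears at level 2.

2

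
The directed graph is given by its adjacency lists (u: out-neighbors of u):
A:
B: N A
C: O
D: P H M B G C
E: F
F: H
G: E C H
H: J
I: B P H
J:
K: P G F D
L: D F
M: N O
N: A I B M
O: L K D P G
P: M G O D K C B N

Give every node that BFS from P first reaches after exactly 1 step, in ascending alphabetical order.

B, C, D, G, K, M, N, O

Level 0: P
Level 1: B, C, D, G, K, M, N, O
Level 2: A, E, F, H, I, L
Level 3: J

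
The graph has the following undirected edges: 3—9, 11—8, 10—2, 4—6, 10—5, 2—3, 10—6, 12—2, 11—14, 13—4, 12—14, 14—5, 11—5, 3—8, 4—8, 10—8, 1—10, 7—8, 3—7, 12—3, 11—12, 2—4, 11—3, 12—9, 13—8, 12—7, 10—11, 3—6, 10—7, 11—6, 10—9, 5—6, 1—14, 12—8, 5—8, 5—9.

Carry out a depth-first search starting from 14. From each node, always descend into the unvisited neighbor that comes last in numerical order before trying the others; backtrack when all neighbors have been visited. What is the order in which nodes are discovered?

Visit 14
14 → 12
12 → 11
11 → 10
10 → 9
9 → 5
5 → 8
8 → 13
13 → 4
4 → 6
6 → 3
3 → 7
3 → 2
10 → 1

14 12 11 10 9 5 8 13 4 6 3 7 2 1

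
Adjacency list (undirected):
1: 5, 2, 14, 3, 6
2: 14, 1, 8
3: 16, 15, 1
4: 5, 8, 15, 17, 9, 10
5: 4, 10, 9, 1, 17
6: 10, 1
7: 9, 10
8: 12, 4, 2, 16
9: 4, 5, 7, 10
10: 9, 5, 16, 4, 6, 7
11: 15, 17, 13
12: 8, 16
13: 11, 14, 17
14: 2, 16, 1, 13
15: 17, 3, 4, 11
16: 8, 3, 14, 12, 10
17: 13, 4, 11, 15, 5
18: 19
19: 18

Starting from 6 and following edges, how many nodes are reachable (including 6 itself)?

17

BFS from 6 visits: 6, 1, 10, 2, 3, 5, 14, 4, 7, 9, 16, 8, 15, 17, 13, 12, 11
Reachable nodes: 17 of 19 total.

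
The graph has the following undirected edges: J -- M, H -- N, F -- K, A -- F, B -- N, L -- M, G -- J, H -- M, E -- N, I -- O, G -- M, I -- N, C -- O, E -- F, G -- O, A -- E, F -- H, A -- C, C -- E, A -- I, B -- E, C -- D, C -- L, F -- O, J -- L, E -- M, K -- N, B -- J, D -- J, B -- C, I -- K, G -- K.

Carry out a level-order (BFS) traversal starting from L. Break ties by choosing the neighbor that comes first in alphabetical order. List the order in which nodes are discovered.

L, C, J, M, A, B, D, E, O, G, H, F, I, N, K

Visit L; enqueue C, J, M → queue [C, J, M]
Visit C; enqueue A, B, D, E, O → queue [J, M, A, B, D, E, O]
Visit J; enqueue G → queue [M, A, B, D, E, O, G]
Visit M; enqueue H → queue [A, B, D, E, O, G, H]
Visit A; enqueue F, I → queue [B, D, E, O, G, H, F, I]
Visit B; enqueue N → queue [D, E, O, G, H, F, I, N]
Visit D → queue [E, O, G, H, F, I, N]
Visit E → queue [O, G, H, F, I, N]
Visit O → queue [G, H, F, I, N]
Visit G; enqueue K → queue [H, F, I, N, K]
Visit H → queue [F, I, N, K]
Visit F → queue [I, N, K]
Visit I → queue [N, K]
Visit N → queue [K]
Visit K → queue []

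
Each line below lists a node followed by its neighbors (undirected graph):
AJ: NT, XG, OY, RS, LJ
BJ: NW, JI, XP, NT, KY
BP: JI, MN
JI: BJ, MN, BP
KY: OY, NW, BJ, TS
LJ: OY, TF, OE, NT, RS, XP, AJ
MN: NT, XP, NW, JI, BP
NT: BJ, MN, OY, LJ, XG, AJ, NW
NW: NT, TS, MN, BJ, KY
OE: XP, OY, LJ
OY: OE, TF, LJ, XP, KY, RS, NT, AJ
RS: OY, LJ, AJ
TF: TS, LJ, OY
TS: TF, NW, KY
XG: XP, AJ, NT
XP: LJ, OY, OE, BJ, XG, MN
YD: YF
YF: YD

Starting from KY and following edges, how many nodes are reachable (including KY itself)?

16

BFS from KY visits: KY, OY, NW, BJ, TS, OE, TF, LJ, XP, RS, NT, AJ, MN, JI, XG, BP
Reachable nodes: 16 of 18 total.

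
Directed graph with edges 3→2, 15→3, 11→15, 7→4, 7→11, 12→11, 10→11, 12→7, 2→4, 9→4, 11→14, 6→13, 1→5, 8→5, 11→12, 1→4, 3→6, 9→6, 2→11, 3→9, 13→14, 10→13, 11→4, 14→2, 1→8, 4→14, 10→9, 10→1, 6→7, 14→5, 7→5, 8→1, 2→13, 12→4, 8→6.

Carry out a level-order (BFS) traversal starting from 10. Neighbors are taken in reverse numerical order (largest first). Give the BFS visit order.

10, 13, 11, 9, 1, 14, 15, 12, 4, 6, 8, 5, 2, 3, 7

Visit 10; enqueue 13, 11, 9, 1 → queue [13, 11, 9, 1]
Visit 13; enqueue 14 → queue [11, 9, 1, 14]
Visit 11; enqueue 15, 12, 4 → queue [9, 1, 14, 15, 12, 4]
Visit 9; enqueue 6 → queue [1, 14, 15, 12, 4, 6]
Visit 1; enqueue 8, 5 → queue [14, 15, 12, 4, 6, 8, 5]
Visit 14; enqueue 2 → queue [15, 12, 4, 6, 8, 5, 2]
Visit 15; enqueue 3 → queue [12, 4, 6, 8, 5, 2, 3]
Visit 12; enqueue 7 → queue [4, 6, 8, 5, 2, 3, 7]
Visit 4 → queue [6, 8, 5, 2, 3, 7]
Visit 6 → queue [8, 5, 2, 3, 7]
Visit 8 → queue [5, 2, 3, 7]
Visit 5 → queue [2, 3, 7]
Visit 2 → queue [3, 7]
Visit 3 → queue [7]
Visit 7 → queue []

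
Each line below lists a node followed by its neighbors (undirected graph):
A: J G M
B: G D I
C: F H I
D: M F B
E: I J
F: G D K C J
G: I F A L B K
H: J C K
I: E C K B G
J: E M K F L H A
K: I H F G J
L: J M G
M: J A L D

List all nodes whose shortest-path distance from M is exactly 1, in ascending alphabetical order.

A, D, J, L

Level 0: M
Level 1: A, D, J, L
Level 2: B, E, F, G, H, K
Level 3: C, I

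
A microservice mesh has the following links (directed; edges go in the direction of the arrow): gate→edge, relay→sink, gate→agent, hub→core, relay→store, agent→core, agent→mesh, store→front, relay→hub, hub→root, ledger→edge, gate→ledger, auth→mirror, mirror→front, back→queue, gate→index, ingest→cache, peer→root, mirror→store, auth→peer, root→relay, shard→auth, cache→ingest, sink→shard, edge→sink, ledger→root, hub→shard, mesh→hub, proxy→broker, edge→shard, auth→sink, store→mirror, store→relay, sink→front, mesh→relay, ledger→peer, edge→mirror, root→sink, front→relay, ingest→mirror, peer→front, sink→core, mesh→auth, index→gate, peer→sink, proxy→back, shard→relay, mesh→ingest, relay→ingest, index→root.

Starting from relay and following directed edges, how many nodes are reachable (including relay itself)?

13

BFS from relay visits: relay, hub, ingest, sink, store, core, root, shard, cache, mirror, front, auth, peer
Reachable nodes: 13 of 23 total.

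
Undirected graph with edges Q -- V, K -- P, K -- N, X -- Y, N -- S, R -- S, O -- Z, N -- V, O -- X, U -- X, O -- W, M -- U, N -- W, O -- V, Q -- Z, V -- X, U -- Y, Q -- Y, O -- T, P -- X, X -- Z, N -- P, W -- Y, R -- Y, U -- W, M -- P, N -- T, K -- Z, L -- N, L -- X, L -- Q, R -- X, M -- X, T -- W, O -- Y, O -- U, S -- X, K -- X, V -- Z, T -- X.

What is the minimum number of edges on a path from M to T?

Level 0: M
Level 1: P, U, X
Level 2: K, L, N, O, R, S, T, V, W, Y, Z
Level 3: Q
T first appears at level 2.

2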